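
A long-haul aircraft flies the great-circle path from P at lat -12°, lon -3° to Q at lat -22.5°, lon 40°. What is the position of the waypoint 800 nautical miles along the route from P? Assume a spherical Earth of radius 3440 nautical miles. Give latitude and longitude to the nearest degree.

From cos δ = sin φ₁ sin φ₂ + cos φ₁ cos φ₂ cos Δλ, the central angle is δ ≈ 0.737 rad (42.2°). The total great-circle distance is δ·R ≈ 0.737 × 3440 ≈ 2535 nmi, so the target fraction is f = 800/2535 ≈ 0.316.
Interpolate at f ≈ 0.316 with slerp weights a = sin((1−f)δ)/sin δ ≈ 0.719, b = sin(fδ)/sin δ ≈ 0.343.
p = a·p₁ + b·p₂ ≈ (0.945, 0.167, -0.281); φ = arcsin(p_z) ≈ -16.30°, λ = atan2(p_y, p_x) ≈ 10.01°.

≈ lat -16°, lon 10°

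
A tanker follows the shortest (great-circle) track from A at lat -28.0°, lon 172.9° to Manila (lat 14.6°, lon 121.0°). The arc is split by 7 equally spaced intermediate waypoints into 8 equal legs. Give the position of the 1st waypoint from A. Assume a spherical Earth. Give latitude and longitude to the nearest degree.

≈ lat -23°, lon 165°

Write both endpoints as unit vectors p₁, p₂ with components (cos φ cos λ, cos φ sin λ, sin φ).
The central angle between the endpoints is δ = arccos(p₁·p₂) ≈ 1.150 rad (65.9°).
Interpolate at f = 1/8 with slerp weights a = sin((1−f)δ)/sin δ ≈ 0.926, b = sin(fδ)/sin δ ≈ 0.157.
p = a·p₁ + b·p₂ ≈ (-0.889, 0.231, -0.395); φ = arcsin(p_z) ≈ -23.26°, λ = atan2(p_y, p_x) ≈ 165.43°.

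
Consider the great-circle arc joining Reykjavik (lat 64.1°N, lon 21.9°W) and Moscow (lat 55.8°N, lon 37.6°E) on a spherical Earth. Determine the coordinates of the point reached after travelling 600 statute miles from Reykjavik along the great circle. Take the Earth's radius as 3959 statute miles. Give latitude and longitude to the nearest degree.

Convert each endpoint to a unit vector on the sphere (x = cos φ cos λ, y = cos φ sin λ, z = sin φ).
The central angle between the endpoints is δ = arccos(p₁·p₂) ≈ 0.518 rad (29.7°). The total great-circle distance is δ·R ≈ 0.518 × 3959 ≈ 2052 mi, so the target fraction is f = 600/2052 ≈ 0.292.
Interpolate at f ≈ 0.292 with slerp weights a = sin((1−f)δ)/sin δ ≈ 0.724, b = sin(fδ)/sin δ ≈ 0.305.
p = a·p₁ + b·p₂ ≈ (0.429, -0.013, 0.903); φ = arcsin(p_z) ≈ 64.58°, λ = atan2(p_y, p_x) ≈ -1.79°.

≈ lat 65°N, lon 2°W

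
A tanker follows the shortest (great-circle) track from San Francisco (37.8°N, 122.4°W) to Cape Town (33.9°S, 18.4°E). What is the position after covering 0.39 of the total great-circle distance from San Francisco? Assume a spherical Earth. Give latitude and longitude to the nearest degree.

≈ 16°N, 61°W

From cos δ = sin φ₁ sin φ₂ + cos φ₁ cos φ₂ cos Δλ, the central angle is δ ≈ 2.587 rad (148.2°).
Interpolate at f = 0.39 with slerp weights a = sin((1−f)δ)/sin δ ≈ 1.899, b = sin(fδ)/sin δ ≈ 1.607.
p = a·p₁ + b·p₂ ≈ (0.462, -0.846, 0.268); φ = arcsin(p_z) ≈ 15.52°, λ = atan2(p_y, p_x) ≈ -61.37°.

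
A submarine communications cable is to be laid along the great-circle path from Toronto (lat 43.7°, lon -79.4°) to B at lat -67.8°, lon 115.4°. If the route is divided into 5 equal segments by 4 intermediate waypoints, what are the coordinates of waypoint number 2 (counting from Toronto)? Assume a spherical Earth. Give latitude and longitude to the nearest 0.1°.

≈ lat -17.2°, lon -91.4°

Write both endpoints as unit vectors p₁, p₂ with components (cos φ cos λ, cos φ sin λ, sin φ).
The central angle between the endpoints is δ = arccos(p₁·p₂) ≈ 2.699 rad (154.7°).
Interpolate at f = 2/5 with slerp weights a = sin((1−f)δ)/sin δ ≈ 2.334, b = sin(fδ)/sin δ ≈ 2.060.
p = a·p₁ + b·p₂ ≈ (-0.024, -0.955, -0.295); φ = arcsin(p_z) ≈ -17.18°, λ = atan2(p_y, p_x) ≈ -91.41°.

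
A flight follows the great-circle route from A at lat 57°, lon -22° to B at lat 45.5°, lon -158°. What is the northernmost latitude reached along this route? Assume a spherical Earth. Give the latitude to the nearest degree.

The great circle lies in the plane with unit normal n̂ = (p₁ × p₂)/|p₁ × p₂|.
Here n̂_z ≈ -0.280; the vertex latitude is φ_max = arccos|n̂_z| ≈ 73.7°.
Check via Clairaut: cos φ_max = |cos φ₁| · sin C = cos(57.0°)·sin(31.0°) ≈ 0.280, again giving ≈ 73.7°.

≈ 74°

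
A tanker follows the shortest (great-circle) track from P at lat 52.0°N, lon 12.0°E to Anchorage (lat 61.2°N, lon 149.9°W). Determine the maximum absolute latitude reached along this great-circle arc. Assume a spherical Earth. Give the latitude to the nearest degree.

The great circle lies in the plane with unit normal n̂ = (p₁ × p₂)/|p₁ × p₂|.
Here n̂_z ≈ -0.101; the vertex latitude is φ_max = arccos|n̂_z| ≈ 84.2°.
Check via Clairaut: cos φ_max = |cos φ₁| · sin C = cos(52.0°)·sin(9.4°) ≈ 0.101, again giving ≈ 84.2°.

≈ 84°N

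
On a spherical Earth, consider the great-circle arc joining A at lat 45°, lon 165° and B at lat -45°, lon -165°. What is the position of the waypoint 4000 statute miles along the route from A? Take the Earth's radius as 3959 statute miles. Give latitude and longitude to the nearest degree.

Convert each endpoint to a unit vector on the sphere (x = cos φ cos λ, y = cos φ sin λ, z = sin φ).
The central angle between the endpoints is δ = arccos(p₁·p₂) ≈ 1.638 rad (93.8°). The total great-circle distance is δ·R ≈ 1.638 × 3959 ≈ 6484 mi, so the target fraction is f = 4000/6484 ≈ 0.617.
Interpolate at f ≈ 0.617 with slerp weights a = sin((1−f)δ)/sin δ ≈ 0.588, b = sin(fδ)/sin δ ≈ 0.849.
p = a·p₁ + b·p₂ ≈ (-0.982, -0.048, -0.184); φ = arcsin(p_z) ≈ -10.61°, λ = atan2(p_y, p_x) ≈ -177.22°.

≈ lat -11°, lon -177°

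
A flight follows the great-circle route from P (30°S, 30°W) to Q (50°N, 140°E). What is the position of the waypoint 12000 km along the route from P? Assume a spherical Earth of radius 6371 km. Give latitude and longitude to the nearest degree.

Convert each endpoint to a unit vector on the sphere (x = cos φ cos λ, y = cos φ sin λ, z = sin φ).
The central angle between the endpoints is δ = arccos(p₁·p₂) ≈ 2.769 rad (158.6°). The total great-circle distance is δ·R ≈ 2.769 × 6371 ≈ 17639 km, so the target fraction is f = 12000/17639 ≈ 0.680.
Interpolate at f ≈ 0.680 with slerp weights a = sin((1−f)δ)/sin δ ≈ 2.124, b = sin(fδ)/sin δ ≈ 2.611.
p = a·p₁ + b·p₂ ≈ (0.307, 0.159, 0.938); φ = arcsin(p_z) ≈ 69.76°, λ = atan2(p_y, p_x) ≈ 27.39°.

≈ (70°N, 27°E)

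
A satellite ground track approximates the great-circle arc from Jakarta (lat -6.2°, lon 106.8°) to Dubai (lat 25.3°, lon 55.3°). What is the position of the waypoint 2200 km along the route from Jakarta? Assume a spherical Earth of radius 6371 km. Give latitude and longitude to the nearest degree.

≈ lat 5°, lon 91°

The haversine formula gives a central angle δ ≈ 1.032 rad (59.1°) between the endpoints. The total great-circle distance is δ·R ≈ 1.032 × 6371 ≈ 6573 km, so the target fraction is f = 2200/6573 ≈ 0.335.
Interpolate at f ≈ 0.335 with slerp weights a = sin((1−f)δ)/sin δ ≈ 0.738, b = sin(fδ)/sin δ ≈ 0.394.
p = a·p₁ + b·p₂ ≈ (-0.009, 0.996, 0.089); φ = arcsin(p_z) ≈ 5.10°, λ = atan2(p_y, p_x) ≈ 90.53°.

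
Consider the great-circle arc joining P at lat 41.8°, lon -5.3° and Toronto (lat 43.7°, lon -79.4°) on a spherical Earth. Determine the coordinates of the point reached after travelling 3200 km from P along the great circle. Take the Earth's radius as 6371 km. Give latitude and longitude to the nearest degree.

The haversine formula gives a central angle δ ≈ 0.917 rad (52.5°) between the endpoints. The total great-circle distance is δ·R ≈ 0.917 × 6371 ≈ 5843 km, so the target fraction is f = 3200/5843 ≈ 0.548.
Interpolate at f ≈ 0.548 with slerp weights a = sin((1−f)δ)/sin δ ≈ 0.508, b = sin(fδ)/sin δ ≈ 0.606.
p = a·p₁ + b·p₂ ≈ (0.457, -0.466, 0.757); φ = arcsin(p_z) ≈ 49.23°, λ = atan2(p_y, p_x) ≈ -45.52°.

≈ lat 49°, lon -46°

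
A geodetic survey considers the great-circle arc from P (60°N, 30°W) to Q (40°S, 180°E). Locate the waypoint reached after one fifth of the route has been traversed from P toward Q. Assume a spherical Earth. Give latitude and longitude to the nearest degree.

From cos δ = sin φ₁ sin φ₂ + cos φ₁ cos φ₂ cos Δλ, the central angle is δ ≈ 2.665 rad (152.7°).
Interpolate at f = 1/5 with slerp weights a = sin((1−f)δ)/sin δ ≈ 1.844, b = sin(fδ)/sin δ ≈ 1.107.
p = a·p₁ + b·p₂ ≈ (-0.049, -0.461, 0.886); φ = arcsin(p_z) ≈ 62.37°, λ = atan2(p_y, p_x) ≈ -96.07°.

≈ (62°N, 96°W)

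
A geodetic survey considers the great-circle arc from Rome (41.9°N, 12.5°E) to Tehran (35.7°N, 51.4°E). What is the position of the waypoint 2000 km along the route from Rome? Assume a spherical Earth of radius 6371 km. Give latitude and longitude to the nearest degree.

Convert each endpoint to a unit vector on the sphere (x = cos φ cos λ, y = cos φ sin λ, z = sin φ).
The central angle between the endpoints is δ = arccos(p₁·p₂) ≈ 0.535 rad (30.7°). The total great-circle distance is δ·R ≈ 0.535 × 6371 ≈ 3410 km, so the target fraction is f = 2000/3410 ≈ 0.586.
Interpolate at f ≈ 0.586 with slerp weights a = sin((1−f)δ)/sin δ ≈ 0.430, b = sin(fδ)/sin δ ≈ 0.605.
p = a·p₁ + b·p₂ ≈ (0.619, 0.454, 0.641); φ = arcsin(p_z) ≈ 39.85°, λ = atan2(p_y, p_x) ≈ 36.21°.

≈ 40°N, 36°E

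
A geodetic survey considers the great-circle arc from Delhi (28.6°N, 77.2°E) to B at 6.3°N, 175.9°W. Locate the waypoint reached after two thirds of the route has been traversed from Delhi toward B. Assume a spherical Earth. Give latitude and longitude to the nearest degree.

Write both endpoints as unit vectors p₁, p₂ with components (cos φ cos λ, cos φ sin λ, sin φ).
The central angle between the endpoints is δ = arccos(p₁·p₂) ≈ 1.773 rad (101.6°).
Interpolate at f = 2/3 with slerp weights a = sin((1−f)δ)/sin δ ≈ 0.569, b = sin(fδ)/sin δ ≈ 0.945.
p = a·p₁ + b·p₂ ≈ (-0.826, 0.420, 0.376); φ = arcsin(p_z) ≈ 22.09°, λ = atan2(p_y, p_x) ≈ 153.05°.

≈ 22°N, 153°E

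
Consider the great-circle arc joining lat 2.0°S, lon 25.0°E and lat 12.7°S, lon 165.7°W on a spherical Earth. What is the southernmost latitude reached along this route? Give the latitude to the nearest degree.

The great circle lies in the plane with unit normal n̂ = (p₁ × p₂)/|p₁ × p₂|.
Here n̂_z ≈ +0.582; the vertex latitude is φ_max = arccos|n̂_z| ≈ 54.4°.
Check via Clairaut: cos φ_max = |cos φ₁| · sin C = cos(2.0°)·sin(144.4°) ≈ 0.582, again giving ≈ 54.4°.

≈ 54°S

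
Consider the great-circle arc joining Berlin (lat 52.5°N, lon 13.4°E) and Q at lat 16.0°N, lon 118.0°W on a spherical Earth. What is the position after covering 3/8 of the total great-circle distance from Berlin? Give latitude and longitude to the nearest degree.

Write both endpoints as unit vectors p₁, p₂ with components (cos φ cos λ, cos φ sin λ, sin φ).
The central angle between the endpoints is δ = arccos(p₁·p₂) ≈ 1.740 rad (99.7°).
Interpolate at f = 3/8 with slerp weights a = sin((1−f)δ)/sin δ ≈ 0.898, b = sin(fδ)/sin δ ≈ 0.616.
p = a·p₁ + b·p₂ ≈ (0.254, -0.396, 0.882); φ = arcsin(p_z) ≈ 61.93°, λ = atan2(p_y, p_x) ≈ -57.33°.

≈ lat 62°N, lon 57°W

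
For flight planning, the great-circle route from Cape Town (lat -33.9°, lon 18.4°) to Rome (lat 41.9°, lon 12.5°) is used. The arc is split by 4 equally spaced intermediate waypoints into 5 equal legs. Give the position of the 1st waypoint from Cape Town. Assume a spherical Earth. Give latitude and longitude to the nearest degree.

Write both endpoints as unit vectors p₁, p₂ with components (cos φ cos λ, cos φ sin λ, sin φ).
The central angle between the endpoints is δ = arccos(p₁·p₂) ≈ 1.326 rad (76.0°).
Interpolate at f = 1/5 with slerp weights a = sin((1−f)δ)/sin δ ≈ 0.900, b = sin(fδ)/sin δ ≈ 0.270.
p = a·p₁ + b·p₂ ≈ (0.905, 0.279, -0.321); φ = arcsin(p_z) ≈ -18.74°, λ = atan2(p_y, p_x) ≈ 17.15°.

≈ lat -19°, lon 17°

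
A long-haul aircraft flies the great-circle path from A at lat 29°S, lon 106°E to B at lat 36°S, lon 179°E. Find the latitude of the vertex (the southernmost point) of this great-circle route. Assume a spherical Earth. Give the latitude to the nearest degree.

≈ 39°S

The great circle lies in the plane with unit normal n̂ = (p₁ × p₂)/|p₁ × p₂|.
Here n̂_z ≈ +0.777; the vertex latitude is φ_max = arccos|n̂_z| ≈ 39.0°.
Check via Clairaut: cos φ_max = |cos φ₁| · sin C = cos(29.0°)·sin(117.3°) ≈ 0.777, again giving ≈ 39.0°.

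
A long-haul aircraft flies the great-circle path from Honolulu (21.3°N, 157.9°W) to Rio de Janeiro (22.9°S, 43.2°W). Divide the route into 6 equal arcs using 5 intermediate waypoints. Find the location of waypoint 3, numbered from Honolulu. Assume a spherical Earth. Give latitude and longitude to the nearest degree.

≈ 1°S, 101°W

Convert each endpoint to a unit vector on the sphere (x = cos φ cos λ, y = cos φ sin λ, z = sin φ).
The central angle between the endpoints is δ = arccos(p₁·p₂) ≈ 2.094 rad (120.0°).
Interpolate at f = 3/6 with slerp weights a = sin((1−f)δ)/sin δ ≈ 1.000, b = sin(fδ)/sin δ ≈ 1.000.
p = a·p₁ + b·p₂ ≈ (-0.192, -0.981, -0.026); φ = arcsin(p_z) ≈ -1.48°, λ = atan2(p_y, p_x) ≈ -101.06°.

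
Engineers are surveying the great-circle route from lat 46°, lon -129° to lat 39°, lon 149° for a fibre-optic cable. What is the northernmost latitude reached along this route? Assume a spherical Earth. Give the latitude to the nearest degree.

The great circle lies in the plane with unit normal n̂ = (p₁ × p₂)/|p₁ × p₂|.
Here n̂_z ≈ -0.629; the vertex latitude is φ_max = arccos|n̂_z| ≈ 51.0°.

≈ 51°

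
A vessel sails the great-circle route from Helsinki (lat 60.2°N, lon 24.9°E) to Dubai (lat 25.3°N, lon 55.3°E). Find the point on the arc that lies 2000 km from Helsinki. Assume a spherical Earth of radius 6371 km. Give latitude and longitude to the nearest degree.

Write both endpoints as unit vectors p₁, p₂ with components (cos φ cos λ, cos φ sin λ, sin φ).
The central angle between the endpoints is δ = arccos(p₁·p₂) ≈ 0.710 rad (40.7°). The total great-circle distance is δ·R ≈ 0.710 × 6371 ≈ 4523 km, so the target fraction is f = 2000/4523 ≈ 0.442.
Interpolate at f ≈ 0.442 with slerp weights a = sin((1−f)δ)/sin δ ≈ 0.592, b = sin(fδ)/sin δ ≈ 0.474.
p = a·p₁ + b·p₂ ≈ (0.511, 0.476, 0.716); φ = arcsin(p_z) ≈ 45.73°, λ = atan2(p_y, p_x) ≈ 42.99°.

≈ lat 46°N, lon 43°E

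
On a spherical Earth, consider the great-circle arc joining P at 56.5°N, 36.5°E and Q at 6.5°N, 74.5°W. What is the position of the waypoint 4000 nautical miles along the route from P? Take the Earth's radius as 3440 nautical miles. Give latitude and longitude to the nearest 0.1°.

≈ 30.9°N, 57.3°W

From cos δ = sin φ₁ sin φ₂ + cos φ₁ cos φ₂ cos Δλ, the central angle is δ ≈ 1.673 rad (95.9°). The total great-circle distance is δ·R ≈ 1.673 × 3440 ≈ 5755 nmi, so the target fraction is f = 4000/5755 ≈ 0.695.
Interpolate at f ≈ 0.695 with slerp weights a = sin((1−f)δ)/sin δ ≈ 0.491, b = sin(fδ)/sin δ ≈ 0.923.
p = a·p₁ + b·p₂ ≈ (0.463, -0.722, 0.514); φ = arcsin(p_z) ≈ 30.92°, λ = atan2(p_y, p_x) ≈ -57.35°.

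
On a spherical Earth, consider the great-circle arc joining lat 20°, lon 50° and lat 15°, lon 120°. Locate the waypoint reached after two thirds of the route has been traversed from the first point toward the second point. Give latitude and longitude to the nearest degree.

≈ lat 20°, lon 97°

Convert each endpoint to a unit vector on the sphere (x = cos φ cos λ, y = cos φ sin λ, z = sin φ).
The central angle between the endpoints is δ = arccos(p₁·p₂) ≈ 1.160 rad (66.5°).
Interpolate at f = 2/3 with slerp weights a = sin((1−f)δ)/sin δ ≈ 0.411, b = sin(fδ)/sin δ ≈ 0.762.
p = a·p₁ + b·p₂ ≈ (-0.120, 0.934, 0.338); φ = arcsin(p_z) ≈ 19.75°, λ = atan2(p_y, p_x) ≈ 97.30°.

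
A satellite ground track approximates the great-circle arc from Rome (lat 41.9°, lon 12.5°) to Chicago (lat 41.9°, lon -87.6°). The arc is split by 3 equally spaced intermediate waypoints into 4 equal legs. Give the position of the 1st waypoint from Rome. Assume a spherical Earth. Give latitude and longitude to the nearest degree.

From cos δ = sin φ₁ sin φ₂ + cos φ₁ cos φ₂ cos Δλ, the central angle is δ ≈ 1.214 rad (69.6°).
Interpolate at f = 1/4 with slerp weights a = sin((1−f)δ)/sin δ ≈ 0.843, b = sin(fδ)/sin δ ≈ 0.319.
p = a·p₁ + b·p₂ ≈ (0.623, -0.101, 0.776); φ = arcsin(p_z) ≈ 50.90°, λ = atan2(p_y, p_x) ≈ -9.25°.

≈ lat 51°, lon -9°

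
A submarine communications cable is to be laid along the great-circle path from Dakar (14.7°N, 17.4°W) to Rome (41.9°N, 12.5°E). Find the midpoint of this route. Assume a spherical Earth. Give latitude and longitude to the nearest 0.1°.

≈ (29.1°N, 4.4°W)

From cos δ = sin φ₁ sin φ₂ + cos φ₁ cos φ₂ cos Δλ, the central angle is δ ≈ 0.654 rad (37.5°).
Interpolate at f = 1/2 with slerp weights a = sin((1−f)δ)/sin δ ≈ 0.528, b = sin(fδ)/sin δ ≈ 0.528.
p = a·p₁ + b·p₂ ≈ (0.871, -0.068, 0.487); φ = arcsin(p_z) ≈ 29.12°, λ = atan2(p_y, p_x) ≈ -4.44°.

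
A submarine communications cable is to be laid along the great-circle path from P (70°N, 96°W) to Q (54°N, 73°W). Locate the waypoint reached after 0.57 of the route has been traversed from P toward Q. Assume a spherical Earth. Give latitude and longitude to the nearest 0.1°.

Convert each endpoint to a unit vector on the sphere (x = cos φ cos λ, y = cos φ sin λ, z = sin φ).
The central angle between the endpoints is δ = arccos(p₁·p₂) ≈ 0.332 rad (19.0°).
Interpolate at f = 0.57 with slerp weights a = sin((1−f)δ)/sin δ ≈ 0.437, b = sin(fδ)/sin δ ≈ 0.577.
p = a·p₁ + b·p₂ ≈ (0.084, -0.473, 0.877); φ = arcsin(p_z) ≈ 61.30°, λ = atan2(p_y, p_x) ≈ -79.98°.

≈ (61.3°N, 80.0°W)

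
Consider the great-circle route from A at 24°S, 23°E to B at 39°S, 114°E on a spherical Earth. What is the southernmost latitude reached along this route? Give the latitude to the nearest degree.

The great circle lies in the plane with unit normal n̂ = (p₁ × p₂)/|p₁ × p₂|.
Here n̂_z ≈ +0.732; the vertex latitude is φ_max = arccos|n̂_z| ≈ 43.0°.
Check via Clairaut: cos φ_max = |cos φ₁| · sin C = cos(24.0°)·sin(126.8°) ≈ 0.732, again giving ≈ 43.0°.

≈ 43°S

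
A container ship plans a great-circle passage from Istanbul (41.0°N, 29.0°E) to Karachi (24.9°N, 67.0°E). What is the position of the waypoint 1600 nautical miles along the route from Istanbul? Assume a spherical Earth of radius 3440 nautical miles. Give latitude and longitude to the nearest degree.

≈ 30°N, 59°E

Convert each endpoint to a unit vector on the sphere (x = cos φ cos λ, y = cos φ sin λ, z = sin φ).
The central angle between the endpoints is δ = arccos(p₁·p₂) ≈ 0.617 rad (35.3°). The total great-circle distance is δ·R ≈ 0.617 × 3440 ≈ 2122 nmi, so the target fraction is f = 1600/2122 ≈ 0.754.
Interpolate at f ≈ 0.754 with slerp weights a = sin((1−f)δ)/sin δ ≈ 0.261, b = sin(fδ)/sin δ ≈ 0.775.
p = a·p₁ + b·p₂ ≈ (0.447, 0.743, 0.498); φ = arcsin(p_z) ≈ 29.86°, λ = atan2(p_y, p_x) ≈ 58.95°.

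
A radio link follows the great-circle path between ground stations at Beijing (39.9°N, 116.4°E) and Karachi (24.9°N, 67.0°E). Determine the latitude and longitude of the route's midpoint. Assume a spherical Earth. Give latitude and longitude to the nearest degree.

≈ 35°N, 89°E

Convert each endpoint to a unit vector on the sphere (x = cos φ cos λ, y = cos φ sin λ, z = sin φ).
The central angle between the endpoints is δ = arccos(p₁·p₂) ≈ 0.763 rad (43.7°).
Interpolate at f = 1/2 with slerp weights a = sin((1−f)δ)/sin δ ≈ 0.539, b = sin(fδ)/sin δ ≈ 0.539.
p = a·p₁ + b·p₂ ≈ (0.007, 0.820, 0.572); φ = arcsin(p_z) ≈ 34.92°, λ = atan2(p_y, p_x) ≈ 89.50°.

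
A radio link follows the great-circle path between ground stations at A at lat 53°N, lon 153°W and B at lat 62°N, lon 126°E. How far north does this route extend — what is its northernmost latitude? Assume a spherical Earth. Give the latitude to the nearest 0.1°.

≈ 65.1°N

The great circle lies in the plane with unit normal n̂ = (p₁ × p₂)/|p₁ × p₂|.
Here n̂_z ≈ -0.421; the vertex latitude is φ_max = arccos|n̂_z| ≈ 65.1°.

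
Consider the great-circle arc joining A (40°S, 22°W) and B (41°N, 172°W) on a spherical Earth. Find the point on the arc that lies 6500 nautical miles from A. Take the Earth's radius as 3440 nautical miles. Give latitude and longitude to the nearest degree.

From cos δ = sin φ₁ sin φ₂ + cos φ₁ cos φ₂ cos Δλ, the central angle is δ ≈ 2.745 rad (157.3°). The total great-circle distance is δ·R ≈ 2.745 × 3440 ≈ 9443 nmi, so the target fraction is f = 6500/9443 ≈ 0.688.
Interpolate at f ≈ 0.688 with slerp weights a = sin((1−f)δ)/sin δ ≈ 1.954, b = sin(fδ)/sin δ ≈ 2.459.
p = a·p₁ + b·p₂ ≈ (-0.449, -0.819, 0.357); φ = arcsin(p_z) ≈ 20.90°, λ = atan2(p_y, p_x) ≈ -118.75°.

≈ (21°N, 119°W)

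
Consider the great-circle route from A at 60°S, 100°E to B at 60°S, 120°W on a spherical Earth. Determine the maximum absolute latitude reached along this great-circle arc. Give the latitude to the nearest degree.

≈ 79°S

The great circle lies in the plane with unit normal n̂ = (p₁ × p₂)/|p₁ × p₂|.
Here n̂_z ≈ +0.194; the vertex latitude is φ_max = arccos|n̂_z| ≈ 78.8°.
Check via Clairaut: cos φ_max = |cos φ₁| · sin C = cos(60.0°)·sin(157.2°) ≈ 0.194, again giving ≈ 78.8°.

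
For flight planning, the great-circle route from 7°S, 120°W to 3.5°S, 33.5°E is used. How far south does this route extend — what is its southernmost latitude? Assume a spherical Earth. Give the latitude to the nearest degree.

The great circle lies in the plane with unit normal n̂ = (p₁ × p₂)/|p₁ × p₂|.
Here n̂_z ≈ +0.928; the vertex latitude is φ_max = arccos|n̂_z| ≈ 21.9°.
Check via Clairaut: cos φ_max = |cos φ₁| · sin C = cos(7.0°)·sin(110.8°) ≈ 0.928, again giving ≈ 21.9°.

≈ 22°S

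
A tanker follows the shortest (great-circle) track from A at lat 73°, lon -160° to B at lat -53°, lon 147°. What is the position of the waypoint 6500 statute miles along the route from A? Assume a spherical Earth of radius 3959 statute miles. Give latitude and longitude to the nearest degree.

From cos δ = sin φ₁ sin φ₂ + cos φ₁ cos φ₂ cos Δλ, the central angle is δ ≈ 2.289 rad (131.1°). The total great-circle distance is δ·R ≈ 2.289 × 3959 ≈ 9061 mi, so the target fraction is f = 6500/9061 ≈ 0.717.
Interpolate at f ≈ 0.717 with slerp weights a = sin((1−f)δ)/sin δ ≈ 0.800, b = sin(fδ)/sin δ ≈ 1.324.
p = a·p₁ + b·p₂ ≈ (-0.888, 0.354, -0.292); φ = arcsin(p_z) ≈ -17.00°, λ = atan2(p_y, p_x) ≈ 158.27°.

≈ lat -17°, lon 158°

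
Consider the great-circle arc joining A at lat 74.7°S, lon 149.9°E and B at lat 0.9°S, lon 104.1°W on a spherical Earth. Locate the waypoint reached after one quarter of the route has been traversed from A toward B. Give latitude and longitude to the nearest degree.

≈ lat 66°S, lon 140°W

Convert each endpoint to a unit vector on the sphere (x = cos φ cos λ, y = cos φ sin λ, z = sin φ).
The central angle between the endpoints is δ = arccos(p₁·p₂) ≈ 1.628 rad (93.3°).
Interpolate at f = 1/4 with slerp weights a = sin((1−f)δ)/sin δ ≈ 0.941, b = sin(fδ)/sin δ ≈ 0.397.
p = a·p₁ + b·p₂ ≈ (-0.311, -0.260, -0.914); φ = arcsin(p_z) ≈ -66.06°, λ = atan2(p_y, p_x) ≈ -140.14°.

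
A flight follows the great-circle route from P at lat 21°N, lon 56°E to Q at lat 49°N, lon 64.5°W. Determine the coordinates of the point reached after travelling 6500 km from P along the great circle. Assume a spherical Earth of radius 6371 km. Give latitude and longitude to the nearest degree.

From cos δ = sin φ₁ sin φ₂ + cos φ₁ cos φ₂ cos Δλ, the central angle is δ ≈ 1.611 rad (92.3°). The total great-circle distance is δ·R ≈ 1.611 × 6371 ≈ 10265 km, so the target fraction is f = 6500/10265 ≈ 0.633.
Interpolate at f ≈ 0.633 with slerp weights a = sin((1−f)δ)/sin δ ≈ 0.558, b = sin(fδ)/sin δ ≈ 0.853.
p = a·p₁ + b·p₂ ≈ (0.532, -0.073, 0.844); φ = arcsin(p_z) ≈ 57.52°, λ = atan2(p_y, p_x) ≈ -7.86°.

≈ lat 58°N, lon 8°W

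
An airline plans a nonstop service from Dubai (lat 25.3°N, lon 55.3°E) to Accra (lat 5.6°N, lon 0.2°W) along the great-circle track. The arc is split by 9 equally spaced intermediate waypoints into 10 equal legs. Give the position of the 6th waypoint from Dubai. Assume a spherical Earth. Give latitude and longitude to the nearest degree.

Convert each endpoint to a unit vector on the sphere (x = cos φ cos λ, y = cos φ sin λ, z = sin φ).
The central angle between the endpoints is δ = arccos(p₁·p₂) ≈ 0.987 rad (56.5°).
Interpolate at f = 6/10 with slerp weights a = sin((1−f)δ)/sin δ ≈ 0.461, b = sin(fδ)/sin δ ≈ 0.669.
p = a·p₁ + b·p₂ ≈ (0.903, 0.340, 0.262); φ = arcsin(p_z) ≈ 15.20°, λ = atan2(p_y, p_x) ≈ 20.65°.

≈ lat 15°N, lon 21°E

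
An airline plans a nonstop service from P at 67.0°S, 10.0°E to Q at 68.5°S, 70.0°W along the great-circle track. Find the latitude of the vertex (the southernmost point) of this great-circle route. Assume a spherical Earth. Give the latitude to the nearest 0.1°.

The great circle lies in the plane with unit normal n̂ = (p₁ × p₂)/|p₁ × p₂|.
Here n̂_z ≈ -0.298; the vertex latitude is φ_max = arccos|n̂_z| ≈ 72.6°.

≈ 72.6°S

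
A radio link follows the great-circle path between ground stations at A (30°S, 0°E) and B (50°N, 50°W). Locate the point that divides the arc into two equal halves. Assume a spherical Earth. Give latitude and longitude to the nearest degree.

≈ (11°N, 21°W)

Write both endpoints as unit vectors p₁, p₂ with components (cos φ cos λ, cos φ sin λ, sin φ).
The central angle between the endpoints is δ = arccos(p₁·p₂) ≈ 1.596 rad (91.4°).
Interpolate at f = 1/2 with slerp weights a = sin((1−f)δ)/sin δ ≈ 0.716, b = sin(fδ)/sin δ ≈ 0.716.
p = a·p₁ + b·p₂ ≈ (0.916, -0.353, 0.191); φ = arcsin(p_z) ≈ 10.98°, λ = atan2(p_y, p_x) ≈ -21.05°.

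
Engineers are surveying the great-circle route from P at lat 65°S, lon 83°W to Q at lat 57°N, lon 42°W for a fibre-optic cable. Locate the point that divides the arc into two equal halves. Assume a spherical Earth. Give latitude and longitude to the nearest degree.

Write both endpoints as unit vectors p₁, p₂ with components (cos φ cos λ, cos φ sin λ, sin φ).
The central angle between the endpoints is δ = arccos(p₁·p₂) ≈ 2.197 rad (125.9°).
Interpolate at f = 1/2 with slerp weights a = sin((1−f)δ)/sin δ ≈ 1.099, b = sin(fδ)/sin δ ≈ 1.099.
p = a·p₁ + b·p₂ ≈ (0.502, -0.862, -0.074); φ = arcsin(p_z) ≈ -4.26°, λ = atan2(p_y, p_x) ≈ -59.80°.

≈ lat 4°S, lon 60°W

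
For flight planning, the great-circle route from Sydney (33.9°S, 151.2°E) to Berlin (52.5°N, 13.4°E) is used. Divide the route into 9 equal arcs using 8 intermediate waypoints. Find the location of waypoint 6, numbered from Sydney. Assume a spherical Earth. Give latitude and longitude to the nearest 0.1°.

≈ (40.2°N, 84.1°E)

Convert each endpoint to a unit vector on the sphere (x = cos φ cos λ, y = cos φ sin λ, z = sin φ).
The central angle between the endpoints is δ = arccos(p₁·p₂) ≈ 2.527 rad (144.8°).
Interpolate at f = 6/9 with slerp weights a = sin((1−f)δ)/sin δ ≈ 1.293, b = sin(fδ)/sin δ ≈ 1.722.
p = a·p₁ + b·p₂ ≈ (0.079, 0.760, 0.645); φ = arcsin(p_z) ≈ 40.16°, λ = atan2(p_y, p_x) ≈ 84.05°.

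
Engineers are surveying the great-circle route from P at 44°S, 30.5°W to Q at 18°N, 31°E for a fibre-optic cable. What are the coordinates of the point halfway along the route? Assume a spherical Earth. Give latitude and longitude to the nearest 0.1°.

≈ 15.0°S, 5.0°E

Convert each endpoint to a unit vector on the sphere (x = cos φ cos λ, y = cos φ sin λ, z = sin φ).
The central angle between the endpoints is δ = arccos(p₁·p₂) ≈ 1.459 rad (83.6°).
Interpolate at f = 1/2 with slerp weights a = sin((1−f)δ)/sin δ ≈ 0.671, b = sin(fδ)/sin δ ≈ 0.671.
p = a·p₁ + b·p₂ ≈ (0.962, 0.084, -0.259); φ = arcsin(p_z) ≈ -14.99°, λ = atan2(p_y, p_x) ≈ 4.97°.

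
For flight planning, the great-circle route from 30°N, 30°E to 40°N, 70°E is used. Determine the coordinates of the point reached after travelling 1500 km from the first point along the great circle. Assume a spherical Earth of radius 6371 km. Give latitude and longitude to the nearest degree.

≈ 36°N, 45°E

Convert each endpoint to a unit vector on the sphere (x = cos φ cos λ, y = cos φ sin λ, z = sin φ).
The central angle between the endpoints is δ = arccos(p₁·p₂) ≈ 0.592 rad (33.9°). The total great-circle distance is δ·R ≈ 0.592 × 6371 ≈ 3774 km, so the target fraction is f = 1500/3774 ≈ 0.397.
Interpolate at f ≈ 0.397 with slerp weights a = sin((1−f)δ)/sin δ ≈ 0.626, b = sin(fδ)/sin δ ≈ 0.418.
p = a·p₁ + b·p₂ ≈ (0.579, 0.572, 0.581); φ = arcsin(p_z) ≈ 35.55°, λ = atan2(p_y, p_x) ≈ 44.65°.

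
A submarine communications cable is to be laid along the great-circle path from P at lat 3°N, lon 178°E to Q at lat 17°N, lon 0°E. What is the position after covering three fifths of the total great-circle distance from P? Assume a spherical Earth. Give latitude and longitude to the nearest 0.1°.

≈ lat 79.5°N, lon 29.9°E

The haversine formula gives a central angle δ ≈ 2.791 rad (159.9°) between the endpoints.
Interpolate at f = 3/5 with slerp weights a = sin((1−f)δ)/sin δ ≈ 2.615, b = sin(fδ)/sin δ ≈ 2.895.
p = a·p₁ + b·p₂ ≈ (0.158, 0.091, 0.983); φ = arcsin(p_z) ≈ 79.47°, λ = atan2(p_y, p_x) ≈ 29.90°.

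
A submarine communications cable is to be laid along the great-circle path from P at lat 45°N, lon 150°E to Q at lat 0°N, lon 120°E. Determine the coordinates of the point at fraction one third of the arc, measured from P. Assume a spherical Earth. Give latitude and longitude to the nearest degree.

≈ lat 31°N, lon 137°E

Convert each endpoint to a unit vector on the sphere (x = cos φ cos λ, y = cos φ sin λ, z = sin φ).
The central angle between the endpoints is δ = arccos(p₁·p₂) ≈ 0.912 rad (52.2°).
Interpolate at f = 1/3 with slerp weights a = sin((1−f)δ)/sin δ ≈ 0.722, b = sin(fδ)/sin δ ≈ 0.379.
p = a·p₁ + b·p₂ ≈ (-0.632, 0.583, 0.511); φ = arcsin(p_z) ≈ 30.72°, λ = atan2(p_y, p_x) ≈ 137.28°.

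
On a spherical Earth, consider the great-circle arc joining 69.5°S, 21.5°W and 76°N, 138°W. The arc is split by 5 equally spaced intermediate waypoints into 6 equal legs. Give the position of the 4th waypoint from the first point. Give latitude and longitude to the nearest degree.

Convert each endpoint to a unit vector on the sphere (x = cos φ cos λ, y = cos φ sin λ, z = sin φ).
The central angle between the endpoints is δ = arccos(p₁·p₂) ≈ 2.813 rad (161.2°).
Interpolate at f = 4/6 with slerp weights a = sin((1−f)δ)/sin δ ≈ 2.502, b = sin(fδ)/sin δ ≈ 2.960.
p = a·p₁ + b·p₂ ≈ (0.283, -0.800, 0.529); φ = arcsin(p_z) ≈ 31.91°, λ = atan2(p_y, p_x) ≈ -70.52°.

≈ 32°N, 71°W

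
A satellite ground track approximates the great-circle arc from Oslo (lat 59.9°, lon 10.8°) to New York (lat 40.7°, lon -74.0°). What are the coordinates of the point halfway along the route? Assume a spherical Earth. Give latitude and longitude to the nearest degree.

Convert each endpoint to a unit vector on the sphere (x = cos φ cos λ, y = cos φ sin λ, z = sin φ).
The central angle between the endpoints is δ = arccos(p₁·p₂) ≈ 0.929 rad (53.2°).
Interpolate at f = 1/2 with slerp weights a = sin((1−f)δ)/sin δ ≈ 0.559, b = sin(fδ)/sin δ ≈ 0.559.
p = a·p₁ + b·p₂ ≈ (0.392, -0.355, 0.849); φ = arcsin(p_z) ≈ 58.05°, λ = atan2(p_y, p_x) ≈ -42.14°.

≈ lat 58°, lon -42°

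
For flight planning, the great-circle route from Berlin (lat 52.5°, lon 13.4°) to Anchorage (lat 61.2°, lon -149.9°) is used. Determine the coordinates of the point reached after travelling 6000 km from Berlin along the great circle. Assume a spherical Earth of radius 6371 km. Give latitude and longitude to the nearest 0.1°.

From cos δ = sin φ₁ sin φ₂ + cos φ₁ cos φ₂ cos Δλ, the central angle is δ ≈ 1.144 rad (65.5°). The total great-circle distance is δ·R ≈ 1.144 × 6371 ≈ 7286 km, so the target fraction is f = 6000/7286 ≈ 0.824.
Interpolate at f ≈ 0.824 with slerp weights a = sin((1−f)δ)/sin δ ≈ 0.220, b = sin(fδ)/sin δ ≈ 0.888.
p = a·p₁ + b·p₂ ≈ (-0.240, -0.184, 0.953); φ = arcsin(p_z) ≈ 72.42°, λ = atan2(p_y, p_x) ≈ -142.57°.

≈ lat 72.4°, lon -142.6°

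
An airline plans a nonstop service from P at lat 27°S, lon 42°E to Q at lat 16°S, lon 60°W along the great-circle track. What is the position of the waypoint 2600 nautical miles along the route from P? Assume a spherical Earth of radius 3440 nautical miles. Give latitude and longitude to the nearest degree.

≈ lat 32°S, lon 8°W

The haversine formula gives a central angle δ ≈ 1.624 rad (93.0°) between the endpoints. The total great-circle distance is δ·R ≈ 1.624 × 3440 ≈ 5586 nmi, so the target fraction is f = 2600/5586 ≈ 0.465.
Interpolate at f ≈ 0.465 with slerp weights a = sin((1−f)δ)/sin δ ≈ 0.764, b = sin(fδ)/sin δ ≈ 0.687.
p = a·p₁ + b·p₂ ≈ (0.836, -0.116, -0.536); φ = arcsin(p_z) ≈ -32.43°, λ = atan2(p_y, p_x) ≈ -7.92°.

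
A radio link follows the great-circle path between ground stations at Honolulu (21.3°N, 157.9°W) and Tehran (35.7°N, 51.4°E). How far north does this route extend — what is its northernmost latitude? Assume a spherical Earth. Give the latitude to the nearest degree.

≈ 66°N

The great circle lies in the plane with unit normal n̂ = (p₁ × p₂)/|p₁ × p₂|.
Here n̂_z ≈ -0.414; the vertex latitude is φ_max = arccos|n̂_z| ≈ 65.5°.
Check via Clairaut: cos φ_max = |cos φ₁| · sin C = cos(21.3°)·sin(26.4°) ≈ 0.414, again giving ≈ 65.5°.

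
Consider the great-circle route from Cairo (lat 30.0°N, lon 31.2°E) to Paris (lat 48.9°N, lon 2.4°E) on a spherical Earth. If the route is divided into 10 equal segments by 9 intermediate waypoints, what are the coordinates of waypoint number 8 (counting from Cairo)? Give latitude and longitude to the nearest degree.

Convert each endpoint to a unit vector on the sphere (x = cos φ cos λ, y = cos φ sin λ, z = sin φ).
The central angle between the endpoints is δ = arccos(p₁·p₂) ≈ 0.504 rad (28.9°).
Interpolate at f = 8/10 with slerp weights a = sin((1−f)δ)/sin δ ≈ 0.208, b = sin(fδ)/sin δ ≈ 0.812.
p = a·p₁ + b·p₂ ≈ (0.688, 0.116, 0.716); φ = arcsin(p_z) ≈ 45.76°, λ = atan2(p_y, p_x) ≈ 9.56°.

≈ lat 46°N, lon 10°E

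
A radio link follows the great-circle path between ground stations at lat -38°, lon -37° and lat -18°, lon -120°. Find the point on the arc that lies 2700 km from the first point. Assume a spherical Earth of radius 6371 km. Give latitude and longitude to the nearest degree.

≈ lat -38°, lon -68°

Write both endpoints as unit vectors p₁, p₂ with components (cos φ cos λ, cos φ sin λ, sin φ).
The central angle between the endpoints is δ = arccos(p₁·p₂) ≈ 1.285 rad (73.6°). The total great-circle distance is δ·R ≈ 1.285 × 6371 ≈ 8189 km, so the target fraction is f = 2700/8189 ≈ 0.330.
Interpolate at f ≈ 0.330 with slerp weights a = sin((1−f)δ)/sin δ ≈ 0.791, b = sin(fδ)/sin δ ≈ 0.429.
p = a·p₁ + b·p₂ ≈ (0.294, -0.728, -0.619); φ = arcsin(p_z) ≈ -38.27°, λ = atan2(p_y, p_x) ≈ -68.02°.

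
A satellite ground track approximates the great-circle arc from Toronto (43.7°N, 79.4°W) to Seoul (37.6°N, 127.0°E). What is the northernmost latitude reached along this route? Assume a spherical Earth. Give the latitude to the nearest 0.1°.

≈ 75.2°N

The great circle lies in the plane with unit normal n̂ = (p₁ × p₂)/|p₁ × p₂|.
Here n̂_z ≈ -0.256; the vertex latitude is φ_max = arccos|n̂_z| ≈ 75.2°.
Check via Clairaut: cos φ_max = |cos φ₁| · sin C = cos(43.7°)·sin(20.7°) ≈ 0.256, again giving ≈ 75.2°.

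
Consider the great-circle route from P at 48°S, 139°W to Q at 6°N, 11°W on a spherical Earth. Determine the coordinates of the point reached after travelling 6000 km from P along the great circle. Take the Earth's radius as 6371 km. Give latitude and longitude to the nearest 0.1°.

≈ 42.5°S, 59.1°W

Write both endpoints as unit vectors p₁, p₂ with components (cos φ cos λ, cos φ sin λ, sin φ).
The central angle between the endpoints is δ = arccos(p₁·p₂) ≈ 2.080 rad (119.2°). The total great-circle distance is δ·R ≈ 2.080 × 6371 ≈ 13251 km, so the target fraction is f = 6000/13251 ≈ 0.453.
Interpolate at f ≈ 0.453 with slerp weights a = sin((1−f)δ)/sin δ ≈ 1.040, b = sin(fδ)/sin δ ≈ 0.926.
p = a·p₁ + b·p₂ ≈ (0.379, -0.632, -0.676); φ = arcsin(p_z) ≈ -42.52°, λ = atan2(p_y, p_x) ≈ -59.06°.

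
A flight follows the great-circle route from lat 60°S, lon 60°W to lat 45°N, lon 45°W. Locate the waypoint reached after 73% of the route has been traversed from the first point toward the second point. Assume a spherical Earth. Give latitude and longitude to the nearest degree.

≈ lat 17°N, lon 49°W

Write both endpoints as unit vectors p₁, p₂ with components (cos φ cos λ, cos φ sin λ, sin φ).
The central angle between the endpoints is δ = arccos(p₁·p₂) ≈ 1.845 rad (105.7°).
Interpolate at f = 0.73 with slerp weights a = sin((1−f)δ)/sin δ ≈ 0.496, b = sin(fδ)/sin δ ≈ 1.013.
p = a·p₁ + b·p₂ ≈ (0.631, -0.721, 0.286); φ = arcsin(p_z) ≈ 16.64°, λ = atan2(p_y, p_x) ≈ -48.84°.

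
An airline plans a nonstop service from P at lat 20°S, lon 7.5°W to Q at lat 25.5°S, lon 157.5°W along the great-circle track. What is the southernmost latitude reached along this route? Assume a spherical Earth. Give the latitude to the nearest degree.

The great circle lies in the plane with unit normal n̂ = (p₁ × p₂)/|p₁ × p₂|.
Here n̂_z ≈ -0.524; the vertex latitude is φ_max = arccos|n̂_z| ≈ 58.4°.
Check via Clairaut: cos φ_max = |cos φ₁| · sin C = cos(20.0°)·sin(146.1°) ≈ 0.524, again giving ≈ 58.4°.

≈ 58°S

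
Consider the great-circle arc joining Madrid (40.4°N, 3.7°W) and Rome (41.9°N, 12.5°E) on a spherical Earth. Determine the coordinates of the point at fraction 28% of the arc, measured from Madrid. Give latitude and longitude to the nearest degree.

≈ 41°N, 1°E

Convert each endpoint to a unit vector on the sphere (x = cos φ cos λ, y = cos φ sin λ, z = sin φ).
The central angle between the endpoints is δ = arccos(p₁·p₂) ≈ 0.214 rad (12.3°).
Interpolate at f = 0.28 with slerp weights a = sin((1−f)δ)/sin δ ≈ 0.723, b = sin(fδ)/sin δ ≈ 0.282.
p = a·p₁ + b·p₂ ≈ (0.754, 0.010, 0.657); φ = arcsin(p_z) ≈ 41.05°, λ = atan2(p_y, p_x) ≈ 0.75°.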